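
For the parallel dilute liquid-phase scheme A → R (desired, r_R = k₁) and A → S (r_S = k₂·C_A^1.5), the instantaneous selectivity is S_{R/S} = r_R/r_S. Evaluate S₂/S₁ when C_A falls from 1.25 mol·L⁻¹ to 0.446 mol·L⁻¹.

S_{R/S} = (k₁/k₂)·C_A^-1.5, so S₂/S₁ = (C_{A,2}/C_{A,1})^-1.5.
= (0.446/1.25)^(-1.5) = (0.3568)^(-1.5) = 4.69.

4.69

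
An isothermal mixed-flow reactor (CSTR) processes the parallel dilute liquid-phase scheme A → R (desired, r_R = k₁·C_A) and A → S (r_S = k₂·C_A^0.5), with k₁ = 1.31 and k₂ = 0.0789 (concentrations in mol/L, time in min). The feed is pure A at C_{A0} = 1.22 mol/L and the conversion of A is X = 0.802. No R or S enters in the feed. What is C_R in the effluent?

0.872 mol/L

Exit C_A = C_{A0}(1−X) = 1.22×0.198 = 0.2416 mol/L.
In a CSTR the entire volume is at exit conditions, so r_R = 1.31×0.2416 = 0.3164 and r_S = 0.0789×0.2416^0.5 = 0.03878.
Fraction of consumed A going to R: r_R/(r_R+r_S) = 0.8908.
C_R = 0.8908·C_{A0}·X = 0.8908×1.22×0.802 = 0.872 mol/L.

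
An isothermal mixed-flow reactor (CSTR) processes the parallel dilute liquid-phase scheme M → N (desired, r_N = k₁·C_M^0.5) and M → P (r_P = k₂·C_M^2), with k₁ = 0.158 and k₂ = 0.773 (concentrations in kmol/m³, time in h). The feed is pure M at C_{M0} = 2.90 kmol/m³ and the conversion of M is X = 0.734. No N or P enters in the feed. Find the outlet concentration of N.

Exit C_M = C_{M0}(1−X) = 2.90×0.266 = 0.7714 kmol/m³.
In a CSTR the entire volume is at exit conditions, so r_N = 0.158×0.7714^0.5 = 0.1388 and r_P = 0.773×0.7714^2 = 0.4600.
Fraction of consumed M going to N: r_N/(r_N+r_P) = 0.2318.
C_N = 0.2318·C_{M0}·X = 0.2318×2.90×0.734 = 0.493 kmol/m³.

0.493 kmol/m³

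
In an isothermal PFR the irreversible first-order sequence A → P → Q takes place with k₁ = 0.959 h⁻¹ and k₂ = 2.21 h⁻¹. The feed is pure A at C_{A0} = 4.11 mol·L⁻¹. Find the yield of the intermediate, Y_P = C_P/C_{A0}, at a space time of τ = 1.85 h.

For first-order series with pure A initially, C_P(τ) = k₁C_{A0}/(k₂−k₁)·(e^(−k₁τ) − e^(−k₂τ)).
e^(−k₁τ) = e^(−0.959×1.85) = e^(−1.774) = 0.1696; e^(−k₂τ) = e^(−4.088) = 0.01676.
C_P = 0.959×4.11/(2.21−0.959) × (0.1696−0.01676) = 3.151×0.1529 = 0.4816 mol·L⁻¹.
Y_P = C_P/C_{A0} = 0.4816/4.11 = 0.117.

0.117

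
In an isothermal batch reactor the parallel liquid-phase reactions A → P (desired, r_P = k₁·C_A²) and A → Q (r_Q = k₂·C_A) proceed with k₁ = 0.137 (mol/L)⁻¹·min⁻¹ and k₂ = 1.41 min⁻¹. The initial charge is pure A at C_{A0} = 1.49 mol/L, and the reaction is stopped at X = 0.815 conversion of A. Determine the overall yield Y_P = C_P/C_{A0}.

0.0636

C_A = C_{A0}(1−X) = 0.2757 mol/L.
Along a PFR/batch, dC_Q/dC_A = −r_Q/(r_P+r_Q) = −k₂/(k₂+k₁·C_A).
Integrating from C_{A0} to C_A: C_Q = (1.41/0.137)·ln[(1.41+0.137·1.49)/(1.41+0.137·0.276)] = 10.29·ln(1.614/1.448) = 1.120 mol/L.
Then C_P = (C_{A0}−C_A) − C_Q = 1.214 − 1.120 = 0.09483 mol/L.
Y_P = C_P/C_{A0} = 0.09483/1.49 = 0.0636.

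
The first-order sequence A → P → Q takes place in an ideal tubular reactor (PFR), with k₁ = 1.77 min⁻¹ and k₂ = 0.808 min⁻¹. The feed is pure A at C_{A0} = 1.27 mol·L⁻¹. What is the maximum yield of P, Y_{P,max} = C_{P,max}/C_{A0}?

0.518

At the optimum, C_{P,max}/C_{A0} = (k₁/k₂)^[k₂/(k₂−k₁)].
= (1.77/0.808)^(0.808/(0.808−1.77)) = (2.191)^(-0.8399) = 0.5176.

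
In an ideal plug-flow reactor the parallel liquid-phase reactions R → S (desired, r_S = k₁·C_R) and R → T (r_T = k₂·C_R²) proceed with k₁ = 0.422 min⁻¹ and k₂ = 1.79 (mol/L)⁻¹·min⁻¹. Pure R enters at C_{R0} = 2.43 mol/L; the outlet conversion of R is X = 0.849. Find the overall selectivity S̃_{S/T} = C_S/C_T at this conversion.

C_R = C_{R0}(1−X) = 0.3669 mol/L.
Along a PFR/batch, dC_S/dC_R = −r_S/(r_S+r_T) = −k₁/(k₁+k₂·C_R).
Integrating from C_{R0} to C_R: C_S = (0.422/1.79)·ln[(0.422+1.79·2.43)/(0.422+1.79·0.367)] = 0.2358·ln(4.772/1.079) = 0.3505 mol/L.
C_T = (C_{R0}−C_R)−C_S = 1.713 mol/L; S̃_{S/T} = 0.3505/1.713 = 0.205.

0.205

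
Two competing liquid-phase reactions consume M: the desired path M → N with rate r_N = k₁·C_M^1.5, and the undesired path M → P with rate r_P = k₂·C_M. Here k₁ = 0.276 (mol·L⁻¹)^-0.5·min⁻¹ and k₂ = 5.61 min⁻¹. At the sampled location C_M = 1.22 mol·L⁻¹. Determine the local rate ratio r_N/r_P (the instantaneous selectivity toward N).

S_{N/P} = r_N/r_P = (k₁·C_M^1.5)/(k₂·C_M) = (k₁/k₂)·C_M^0.5.
= (0.276×1.220^1.5) / (5.61×1.220) = 0.3719/6.844 = 0.0543.

0.0543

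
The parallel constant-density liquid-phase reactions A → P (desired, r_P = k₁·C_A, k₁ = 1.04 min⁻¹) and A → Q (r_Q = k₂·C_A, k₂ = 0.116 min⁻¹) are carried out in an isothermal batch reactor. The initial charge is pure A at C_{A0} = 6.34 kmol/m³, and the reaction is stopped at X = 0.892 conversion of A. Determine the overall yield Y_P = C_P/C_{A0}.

0.802

C_A = C_{A0}(1−X) = 0.6847 kmol/m³.
Both paths are first order in A, so the instantaneous fraction to P is constant: dC_P/d(−C_A) = k₁/(k₁+k₂) = 0.8997.
C_P = 0.8997·(C_{A0}−C_A) = 0.8997×5.655 = 5.09 kmol/m³.
Y_P = C_P/C_{A0} = 5.088/6.34 = 0.802.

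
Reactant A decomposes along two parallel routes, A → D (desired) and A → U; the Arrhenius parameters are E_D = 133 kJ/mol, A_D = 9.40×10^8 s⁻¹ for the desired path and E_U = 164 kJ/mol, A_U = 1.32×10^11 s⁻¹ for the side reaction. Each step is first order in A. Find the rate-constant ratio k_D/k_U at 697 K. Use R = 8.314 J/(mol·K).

With equal orders, S_{D/U} = k_D/k_U = (A_D/A_U)·exp[(E_U−E_D)/(RT)].
(E_U−E_D)/(RT) = (164−133)×10³/(8.314×697) = 31000/5795 = 5.350.
k_D/k_U = (9.40×10^8/1.32×10^11)·exp(5.350) = 0.007121 × 210.5 = 1.50.

1.50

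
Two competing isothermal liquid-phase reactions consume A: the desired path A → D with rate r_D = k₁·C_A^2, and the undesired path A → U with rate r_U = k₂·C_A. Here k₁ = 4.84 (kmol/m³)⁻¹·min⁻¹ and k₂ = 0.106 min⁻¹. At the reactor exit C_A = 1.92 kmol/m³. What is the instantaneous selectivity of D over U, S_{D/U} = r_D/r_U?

S_{D/U} = r_D/r_U = (k₁·C_A^2)/(k₂·C_A) = (k₁/k₂)·C_A.
= (4.84×1.920^2) / (0.106×1.920) = 17.84/0.2035 = 87.7.

87.7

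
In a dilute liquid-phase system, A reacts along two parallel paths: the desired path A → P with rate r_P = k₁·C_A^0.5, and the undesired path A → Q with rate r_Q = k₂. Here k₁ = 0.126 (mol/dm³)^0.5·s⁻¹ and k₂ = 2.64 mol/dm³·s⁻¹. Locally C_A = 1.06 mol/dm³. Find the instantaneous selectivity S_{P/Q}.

0.0491

S_{P/Q} = r_P/r_Q = (k₁·C_A^0.5)/(k₂) = (k₁/k₂)·C_A^0.5.
= (0.126×1.060^0.5) / (2.64) = 0.1297/2.640 = 0.0491.
Since the desired path is higher order in A, keeping C_A high (PFR or concentrated feed) favours P.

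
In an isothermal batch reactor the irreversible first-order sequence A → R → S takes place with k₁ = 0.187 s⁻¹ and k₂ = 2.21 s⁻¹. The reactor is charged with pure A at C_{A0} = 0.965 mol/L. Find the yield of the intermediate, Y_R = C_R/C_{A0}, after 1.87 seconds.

The intermediate concentration in a first-order A→B→C sequence is C_R = k₁C_{A0}(e^(−k₁t) − e^(−k₂t))/(k₂−k₁).
e^(−k₁t) = e^(−0.187×1.87) = e^(−0.3497) = 0.7049; e^(−k₂t) = e^(−4.133) = 0.01604.
C_R = 0.187×0.965/(2.21−0.187) × (0.7049−0.01604) = 0.08920×0.6889 = 0.06145 mol/L.
Y_R = C_R/C_{A0} = 0.06145/0.965 = 0.0637.

0.0637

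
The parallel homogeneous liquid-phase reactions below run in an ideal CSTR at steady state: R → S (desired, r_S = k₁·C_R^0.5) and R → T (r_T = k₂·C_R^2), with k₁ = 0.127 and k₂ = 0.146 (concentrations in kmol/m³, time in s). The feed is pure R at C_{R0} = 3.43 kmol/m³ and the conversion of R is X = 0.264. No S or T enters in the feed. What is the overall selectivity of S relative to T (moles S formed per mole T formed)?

Exit C_R = C_{R0}(1−X) = 3.43×0.736 = 2.524 kmol/m³.
In a CSTR the entire volume is at exit conditions, so r_S = 0.127×2.524^0.5 = 0.2018 and r_T = 0.146×2.524^2 = 0.9305.
Overall selectivity = C_S/C_T = r_Sτ/(r_Tτ) = r_S/r_T = 0.217.

0.217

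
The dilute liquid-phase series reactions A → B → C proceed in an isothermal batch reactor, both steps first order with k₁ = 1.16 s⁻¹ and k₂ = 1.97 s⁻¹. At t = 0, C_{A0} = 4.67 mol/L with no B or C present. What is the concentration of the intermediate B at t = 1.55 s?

Solving the coupled first-order balances gives C_B(t) = [k₁/(k₂−k₁)]·C_{A0}·(e^(−k₁t) − e^(−k₂t)).
e^(−k₁t) = e^(−1.16×1.55) = e^(−1.798) = 0.1656; e^(−k₂t) = e^(−3.054) = 0.04719.
C_B = 1.16×4.67/(1.97−1.16) × (0.1656−0.04719) = 6.688×0.1184 = 0.7921 mol/L.

0.792 mol/L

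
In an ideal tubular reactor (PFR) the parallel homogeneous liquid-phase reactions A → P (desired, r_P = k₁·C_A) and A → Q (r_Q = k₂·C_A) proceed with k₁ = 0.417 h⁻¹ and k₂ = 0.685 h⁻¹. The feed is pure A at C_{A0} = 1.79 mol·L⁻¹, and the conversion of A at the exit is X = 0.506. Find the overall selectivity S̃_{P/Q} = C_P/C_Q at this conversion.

C_A = C_{A0}(1−X) = 0.8843 mol·L⁻¹.
Both paths are first order in A, so the instantaneous fraction to P is constant: dC_P/d(−C_A) = k₁/(k₁+k₂) = 0.3784.
C_P = 0.3784·(C_{A0}−C_A) = 0.3784×0.9057 = 0.343 mol·L⁻¹.
C_Q = (C_{A0}−C_A)−C_P = 0.5630 mol·L⁻¹; S̃_{P/Q} = 0.3427/0.5630 = 0.609.

0.609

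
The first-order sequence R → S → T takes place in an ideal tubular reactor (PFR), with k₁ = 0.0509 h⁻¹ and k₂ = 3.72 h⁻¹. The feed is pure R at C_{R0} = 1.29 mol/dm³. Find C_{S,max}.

0.0166 mol/dm³

Evaluating C_S at τ_opt = ln(k₂/k₁)/(k₂−k₁) gives C_{S,max}/C_{R0} = (k₁/k₂)^[k₂/(k₂−k₁)].
= (0.0509/3.72)^(3.72/(3.72−0.0509)) = (0.01368)^(1.014) = 0.01289.
C_{S,max} = 0.01289×1.29 = 0.0166 mol/dm³.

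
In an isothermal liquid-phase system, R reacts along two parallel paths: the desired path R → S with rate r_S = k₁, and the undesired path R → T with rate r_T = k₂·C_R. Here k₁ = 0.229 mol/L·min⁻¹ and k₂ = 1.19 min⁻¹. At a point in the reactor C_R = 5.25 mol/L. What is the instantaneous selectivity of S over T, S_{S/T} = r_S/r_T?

S_{S/T} = r_S/r_T = (k₁)/(k₂·C_R) = (k₁/k₂)·C_R⁻¹.
= (0.229) / (1.19×5.250) = 0.2290/6.247 = 0.0367.

0.0367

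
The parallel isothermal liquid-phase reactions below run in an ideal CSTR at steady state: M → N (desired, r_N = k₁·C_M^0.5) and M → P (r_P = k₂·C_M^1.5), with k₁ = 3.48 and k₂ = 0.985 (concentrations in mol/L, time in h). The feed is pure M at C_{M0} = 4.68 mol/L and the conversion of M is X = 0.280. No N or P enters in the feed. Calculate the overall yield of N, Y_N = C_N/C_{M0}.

0.143

Exit C_M = C_{M0}(1−X) = 4.68×0.720 = 3.370 mol/L.
A CSTR operates uniformly at the exit composition, giving r_N = 6.388 and r_P = 6.093 (each k·C_M^n at C_M = 3.370).
Fraction of consumed M going to N: r_N/(r_N+r_P) = 0.5118.
C_N = 0.5118·C_{M0}·X = 0.5118×4.68×0.280 = 0.671 mol/L; Y_N = C_N/C_{M0} = 0.143.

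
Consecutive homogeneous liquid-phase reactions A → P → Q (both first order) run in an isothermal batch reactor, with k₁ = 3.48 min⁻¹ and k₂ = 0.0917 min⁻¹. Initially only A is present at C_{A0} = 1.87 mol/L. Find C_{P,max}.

1.69 mol/L

For a first-order series the maximum intermediate yield is C_{P,max}/C_{A0} = (k₁/k₂)^[k₂/(k₂−k₁)].
= (3.48/0.0917)^(0.0917/(0.0917−3.48)) = (37.95)^(-0.02706) = 0.9063.
C_{P,max} = 0.9063×1.87 = 1.69 mol/L.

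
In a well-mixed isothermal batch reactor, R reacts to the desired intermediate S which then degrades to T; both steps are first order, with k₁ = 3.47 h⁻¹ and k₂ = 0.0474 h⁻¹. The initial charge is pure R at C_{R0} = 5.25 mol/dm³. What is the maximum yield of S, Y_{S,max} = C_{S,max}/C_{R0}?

0.942

At the optimum, C_{S,max}/C_{R0} = (k₁/k₂)^[k₂/(k₂−k₁)].
= (3.47/0.0474)^(0.0474/(0.0474−3.47)) = (73.21)^(-0.01385) = 0.9423.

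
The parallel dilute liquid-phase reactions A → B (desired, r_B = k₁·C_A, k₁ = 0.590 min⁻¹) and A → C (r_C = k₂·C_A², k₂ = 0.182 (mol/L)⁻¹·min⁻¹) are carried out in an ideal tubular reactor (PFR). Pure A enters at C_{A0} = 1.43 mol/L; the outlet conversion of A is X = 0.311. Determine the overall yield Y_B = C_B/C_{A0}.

C_A = C_{A0}(1−X) = 0.9853 mol/L.
Along a PFR/batch, dC_B/dC_A = −r_B/(r_B+r_C) = −k₁/(k₁+k₂·C_A).
Integrating from C_{A0} to C_A: C_B = (0.590/0.182)·ln[(0.590+0.182·1.43)/(0.590+0.182·0.985)] = 3.242·ln(0.8503/0.7693) = 0.3243 mol/L.
Y_B = C_B/C_{A0} = 0.3243/1.43 = 0.227.

0.227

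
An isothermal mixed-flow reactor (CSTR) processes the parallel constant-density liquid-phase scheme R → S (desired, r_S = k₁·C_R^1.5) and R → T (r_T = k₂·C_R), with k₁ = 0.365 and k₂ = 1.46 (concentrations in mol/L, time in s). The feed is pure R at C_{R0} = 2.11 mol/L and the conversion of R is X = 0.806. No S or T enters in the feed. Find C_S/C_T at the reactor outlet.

0.160

Exit C_R = C_{R0}(1−X) = 2.11×0.194 = 0.4093 mol/L.
In a CSTR the entire volume is at exit conditions, so r_S = 0.365×0.4093^1.5 = 0.09559 and r_T = 1.46×0.4093 = 0.5976.
Overall selectivity = C_S/C_T = r_Sτ/(r_Tτ) = r_S/r_T = 0.160.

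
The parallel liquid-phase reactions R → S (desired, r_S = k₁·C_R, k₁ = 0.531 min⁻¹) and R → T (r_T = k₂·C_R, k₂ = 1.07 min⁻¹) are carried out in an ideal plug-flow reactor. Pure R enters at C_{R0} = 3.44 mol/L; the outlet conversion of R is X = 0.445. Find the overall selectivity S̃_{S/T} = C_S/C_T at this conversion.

C_R = C_{R0}(1−X) = 1.909 mol/L.
Both paths are first order in R, so the instantaneous fraction to S is constant: dC_S/d(−C_R) = k₁/(k₁+k₂) = 0.3317.
C_S = 0.3317·(C_{R0}−C_R) = 0.3317×1.531 = 0.508 mol/L.
C_T = (C_{R0}−C_R)−C_S = 1.023 mol/L; S̃_{S/T} = 0.5077/1.023 = 0.496.

0.496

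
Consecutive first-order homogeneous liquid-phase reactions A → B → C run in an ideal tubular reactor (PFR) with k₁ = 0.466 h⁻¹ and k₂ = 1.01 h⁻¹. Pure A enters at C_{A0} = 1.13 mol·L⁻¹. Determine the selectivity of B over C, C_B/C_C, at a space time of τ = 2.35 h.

0.451

Solving the coupled first-order balances gives C_B(τ) = [k₁/(k₂−k₁)]·C_{A0}·(e^(−k₁τ) − e^(−k₂τ)).
e^(−k₁τ) = e^(−0.466×2.35) = e^(−1.095) = 0.3345; e^(−k₂τ) = e^(−2.373) = 0.09315.
C_B = 0.466×1.13/(1.01−0.466) × (0.3345−0.09315) = 0.9680×0.2414 = 0.2336 mol·L⁻¹.
C_A = C_{A0}e^(−k₁τ) = 0.3780 mol·L⁻¹, so C_C = C_{A0}−C_A−C_B = 0.5184 mol·L⁻¹; C_B/C_C = 0.451.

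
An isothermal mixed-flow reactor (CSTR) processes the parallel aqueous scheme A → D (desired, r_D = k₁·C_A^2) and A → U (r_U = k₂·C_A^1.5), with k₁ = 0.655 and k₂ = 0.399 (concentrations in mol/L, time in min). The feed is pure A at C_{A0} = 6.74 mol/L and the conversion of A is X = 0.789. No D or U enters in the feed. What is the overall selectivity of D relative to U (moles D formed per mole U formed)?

1.96

Exit C_A = C_{A0}(1−X) = 6.74×0.211 = 1.422 mol/L.
Rates in a CSTR are evaluated at the outlet concentration: r_D = 0.655×1.422^2 = 1.325, r_U = 0.399×1.422^1.5 = 0.6767.
Overall selectivity = C_D/C_U = r_Dτ/(r_Uτ) = r_D/r_U = 1.96.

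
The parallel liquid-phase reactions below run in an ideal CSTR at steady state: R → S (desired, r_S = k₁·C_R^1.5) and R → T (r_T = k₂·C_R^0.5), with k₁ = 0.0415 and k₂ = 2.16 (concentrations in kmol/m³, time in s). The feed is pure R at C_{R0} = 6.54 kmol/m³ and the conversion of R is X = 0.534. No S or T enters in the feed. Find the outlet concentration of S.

Exit C_R = C_{R0}(1−X) = 6.54×0.466 = 3.048 kmol/m³.
Rates in a CSTR are evaluated at the outlet concentration: r_S = 0.0415×3.048^1.5 = 0.2208, r_T = 2.16×3.048^0.5 = 3.771.
Fraction of consumed R going to S: r_S/(r_S+r_T) = 0.05532.
C_S = 0.05532·C_{R0}·X = 0.05532×6.54×0.534 = 0.193 kmol/m³.

0.193 kmol/m³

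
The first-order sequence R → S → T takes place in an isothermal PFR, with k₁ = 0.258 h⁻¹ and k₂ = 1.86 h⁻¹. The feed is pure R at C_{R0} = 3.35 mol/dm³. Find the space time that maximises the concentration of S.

For first-order series the maximum of C_S occurs at τ_opt = ln(k₂/k₁)/(k₂−k₁).
= ln(1.86/0.258)/(1.86−0.258) = ln(7.209)/1.602 = 1.975/1.602 = 1.23 h.

1.23 h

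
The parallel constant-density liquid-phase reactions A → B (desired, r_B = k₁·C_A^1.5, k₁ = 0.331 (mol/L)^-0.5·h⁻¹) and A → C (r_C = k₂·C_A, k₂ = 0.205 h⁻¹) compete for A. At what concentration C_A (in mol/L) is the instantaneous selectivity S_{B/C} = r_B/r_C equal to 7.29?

20.4 mol/L

S_{B/C} = (k₁/k₂)·C_A^0.5 ⇒ C_A = (S·k₂/k₁)^(2).
= (7.29×0.205/0.331)^(2) = (4.515)^(2) = 20.4 mol/L.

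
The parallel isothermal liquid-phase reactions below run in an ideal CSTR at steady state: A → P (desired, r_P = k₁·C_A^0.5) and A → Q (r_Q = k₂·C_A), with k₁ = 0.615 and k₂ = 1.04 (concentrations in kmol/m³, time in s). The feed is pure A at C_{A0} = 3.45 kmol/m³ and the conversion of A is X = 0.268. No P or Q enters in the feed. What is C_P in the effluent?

Exit C_A = C_{A0}(1−X) = 3.45×0.732 = 2.525 kmol/m³.
In a CSTR the entire volume is at exit conditions, so r_P = 0.615×2.525^0.5 = 0.9773 and r_Q = 1.04×2.525 = 2.626.
Fraction of consumed A going to P: r_P/(r_P+r_Q) = 0.2712.
C_P = 0.2712·C_{A0}·X = 0.2712×3.45×0.268 = 0.251 kmol/m³.

0.251 kmol/m³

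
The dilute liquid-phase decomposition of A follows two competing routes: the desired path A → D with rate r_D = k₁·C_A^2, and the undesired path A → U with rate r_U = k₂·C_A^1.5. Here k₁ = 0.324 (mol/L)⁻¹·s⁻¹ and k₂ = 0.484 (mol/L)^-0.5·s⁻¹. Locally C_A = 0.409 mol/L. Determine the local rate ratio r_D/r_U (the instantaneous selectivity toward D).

0.428

S_{D/U} = r_D/r_U = (k₁·C_A^2)/(k₂·C_A^1.5) = (k₁/k₂)·C_A^0.5.
= (0.324×0.4090^2) / (0.484×0.4090^1.5) = 0.05420/0.1266 = 0.428.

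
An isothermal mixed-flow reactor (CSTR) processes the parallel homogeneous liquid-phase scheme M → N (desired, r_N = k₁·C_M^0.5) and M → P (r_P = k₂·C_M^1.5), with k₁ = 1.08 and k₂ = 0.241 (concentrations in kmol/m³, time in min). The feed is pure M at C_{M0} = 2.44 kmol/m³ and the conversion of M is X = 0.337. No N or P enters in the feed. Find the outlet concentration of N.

Exit C_M = C_{M0}(1−X) = 2.44×0.663 = 1.618 kmol/m³.
A CSTR operates uniformly at the exit composition, giving r_N = 1.374 and r_P = 0.4959 (each k·C_M^n at C_M = 1.618).
Fraction of consumed M going to N: r_N/(r_N+r_P) = 0.7348.
C_N = 0.7348·C_{M0}·X = 0.7348×2.44×0.337 = 0.604 kmol/m³.

0.604 kmol/m³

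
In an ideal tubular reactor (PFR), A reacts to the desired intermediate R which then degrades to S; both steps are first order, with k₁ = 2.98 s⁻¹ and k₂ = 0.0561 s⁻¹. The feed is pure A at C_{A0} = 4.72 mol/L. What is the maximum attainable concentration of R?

For a first-order series the maximum intermediate yield is C_{R,max}/C_{A0} = (k₁/k₂)^[k₂/(k₂−k₁)].
= (2.98/0.0561)^(0.0561/(0.0561−2.98)) = (53.12)^(-0.01919) = 0.9266.
C_{R,max} = 0.9266×4.72 = 4.37 mol/L.

4.37 mol/L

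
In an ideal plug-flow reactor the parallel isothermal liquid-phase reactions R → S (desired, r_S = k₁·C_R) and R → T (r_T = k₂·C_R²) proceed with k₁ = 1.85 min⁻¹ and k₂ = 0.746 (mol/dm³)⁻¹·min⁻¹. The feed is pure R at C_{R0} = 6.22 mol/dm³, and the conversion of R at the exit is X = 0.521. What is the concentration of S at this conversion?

1.16 mol/dm³

C_R = C_{R0}(1−X) = 2.979 mol/dm³.
Along a PFR/batch, dC_S/dC_R = −r_S/(r_S+r_T) = −k₁/(k₁+k₂·C_R).
Integrating from C_{R0} to C_R: C_S = (1.85/0.746)·ln[(1.85+0.746·6.22)/(1.85+0.746·2.98)] = 2.480·ln(6.490/4.073) = 1.156 mol/dm³.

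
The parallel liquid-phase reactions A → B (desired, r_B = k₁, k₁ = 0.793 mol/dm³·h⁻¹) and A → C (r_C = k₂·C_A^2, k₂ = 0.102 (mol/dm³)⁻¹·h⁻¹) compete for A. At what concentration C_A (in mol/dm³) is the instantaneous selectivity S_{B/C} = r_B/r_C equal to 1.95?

2.00 mol/dm³

S_{B/C} = (k₁/k₂)·C_A^-2 ⇒ C_A = (S·k₂/k₁)^(-0.5).
= (1.95×0.102/0.793)^(-0.5) = (0.2508)^(-0.5) = 2.00 mol/dm³.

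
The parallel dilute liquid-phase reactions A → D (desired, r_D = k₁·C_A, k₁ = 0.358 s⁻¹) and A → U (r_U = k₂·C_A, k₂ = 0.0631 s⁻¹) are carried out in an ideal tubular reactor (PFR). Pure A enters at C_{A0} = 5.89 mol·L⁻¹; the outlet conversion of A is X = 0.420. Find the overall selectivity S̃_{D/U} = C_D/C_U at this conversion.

C_A = C_{A0}(1−X) = 3.416 mol·L⁻¹.
Both paths are first order in A, so the instantaneous fraction to D is constant: dC_D/d(−C_A) = k₁/(k₁+k₂) = 0.8502.
C_D = 0.8502·(C_{A0}−C_A) = 0.8502×2.474 = 2.10 mol·L⁻¹.
C_U = (C_{A0}−C_A)−C_D = 0.3707 mol·L⁻¹; S̃_{D/U} = 2.103/0.3707 = 5.67.

5.67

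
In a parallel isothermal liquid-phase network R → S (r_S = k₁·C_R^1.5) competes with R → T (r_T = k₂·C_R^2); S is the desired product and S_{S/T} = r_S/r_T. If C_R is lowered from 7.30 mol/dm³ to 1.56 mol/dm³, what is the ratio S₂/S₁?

2.16

S_{S/T} = (k₁/k₂)·C_R^-0.5, so S₂/S₁ = (C_{R,2}/C_{R,1})^-0.5.
= (1.56/7.30)^(-0.5) = (0.2137)^(-0.5) = 2.16.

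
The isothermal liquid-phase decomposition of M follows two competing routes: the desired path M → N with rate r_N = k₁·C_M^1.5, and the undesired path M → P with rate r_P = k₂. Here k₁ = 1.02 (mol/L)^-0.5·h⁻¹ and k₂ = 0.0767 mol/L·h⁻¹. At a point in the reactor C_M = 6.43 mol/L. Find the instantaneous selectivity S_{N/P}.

S_{N/P} = r_N/r_P = (k₁·C_M^1.5)/(k₂) = (k₁/k₂)·C_M^1.5.
= (1.02×6.430^1.5) / (0.0767) = 16.63/0.07670 = 217.

217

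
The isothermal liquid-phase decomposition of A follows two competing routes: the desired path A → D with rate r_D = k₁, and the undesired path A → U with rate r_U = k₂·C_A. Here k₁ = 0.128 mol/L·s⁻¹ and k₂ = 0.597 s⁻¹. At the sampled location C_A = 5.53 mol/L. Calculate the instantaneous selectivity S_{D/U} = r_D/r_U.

0.0388

S_{D/U} = r_D/r_U = (k₁)/(k₂·C_A) = (k₁/k₂)·C_A⁻¹.
= (0.128) / (0.597×5.530) = 0.1280/3.301 = 0.0388.
The undesired path is higher order in A, so low C_A (CSTR or dilute feed) favours D.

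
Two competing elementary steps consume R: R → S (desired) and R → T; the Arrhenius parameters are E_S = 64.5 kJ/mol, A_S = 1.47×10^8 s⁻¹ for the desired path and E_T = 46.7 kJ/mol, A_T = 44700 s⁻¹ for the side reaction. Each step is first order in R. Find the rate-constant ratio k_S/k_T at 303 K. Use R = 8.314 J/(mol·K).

2.81

With equal orders, S_{S/T} = k_S/k_T = (A_S/A_T)·exp[(E_T−E_S)/(RT)].
(E_T−E_S)/(RT) = (46.7−64.5)×10³/(8.314×303) = -17800/2519 = -7.066.
k_S/k_T = (1.47×10^8/44700)·exp(-7.066) = 3289 × 8.537×10^-4 = 2.81.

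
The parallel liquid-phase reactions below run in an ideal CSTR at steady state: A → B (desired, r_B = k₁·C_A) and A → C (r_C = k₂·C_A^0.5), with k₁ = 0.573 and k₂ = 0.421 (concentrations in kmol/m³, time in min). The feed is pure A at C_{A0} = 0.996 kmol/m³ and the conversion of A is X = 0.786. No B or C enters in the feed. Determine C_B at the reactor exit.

Exit C_A = C_{A0}(1−X) = 0.996×0.214 = 0.2131 kmol/m³.
In a CSTR the entire volume is at exit conditions, so r_B = 0.573×0.2131 = 0.1221 and r_C = 0.421×0.2131^0.5 = 0.1944.
Fraction of consumed A going to B: r_B/(r_B+r_C) = 0.3859.
C_B = 0.3859·C_{A0}·X = 0.3859×0.996×0.786 = 0.302 kmol/m³.

0.302 kmol/m³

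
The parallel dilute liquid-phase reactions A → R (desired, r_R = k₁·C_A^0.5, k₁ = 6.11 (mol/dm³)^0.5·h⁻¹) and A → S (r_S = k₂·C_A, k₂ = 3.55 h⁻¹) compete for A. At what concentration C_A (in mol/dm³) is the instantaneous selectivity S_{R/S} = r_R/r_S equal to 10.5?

S_{R/S} = (k₁/k₂)·C_A^-0.5 ⇒ C_A = (S·k₂/k₁)^(-2).
= (10.5×3.55/6.11)^(-2) = (6.101)^(-2) = 0.0269 mol/dm³.

0.0269 mol/dm³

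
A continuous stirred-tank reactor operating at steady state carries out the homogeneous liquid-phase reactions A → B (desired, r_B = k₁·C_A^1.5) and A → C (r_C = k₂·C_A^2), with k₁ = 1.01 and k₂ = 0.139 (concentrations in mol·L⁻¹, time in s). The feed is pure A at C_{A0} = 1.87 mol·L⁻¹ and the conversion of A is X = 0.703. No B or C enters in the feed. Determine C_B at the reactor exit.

1.19 mol·L⁻¹

Exit C_A = C_{A0}(1−X) = 1.87×0.297 = 0.5554 mol·L⁻¹.
Rates in a CSTR are evaluated at the outlet concentration: r_B = 1.01×0.5554^1.5 = 0.4180, r_C = 0.139×0.5554^2 = 0.04288.
Fraction of consumed A going to B: r_B/(r_B+r_C) = 0.9070.
C_B = 0.9070·C_{A0}·X = 0.9070×1.87×0.703 = 1.19 mol·L⁻¹.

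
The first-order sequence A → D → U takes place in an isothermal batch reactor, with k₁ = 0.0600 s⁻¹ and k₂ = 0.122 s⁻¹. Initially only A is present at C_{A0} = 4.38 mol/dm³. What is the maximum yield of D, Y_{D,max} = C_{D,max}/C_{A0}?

0.247

For a first-order series the maximum intermediate yield is C_{D,max}/C_{A0} = (k₁/k₂)^[k₂/(k₂−k₁)].
= (0.0600/0.122)^(0.122/(0.122−0.0600)) = (0.4918)^(1.968) = 0.2475.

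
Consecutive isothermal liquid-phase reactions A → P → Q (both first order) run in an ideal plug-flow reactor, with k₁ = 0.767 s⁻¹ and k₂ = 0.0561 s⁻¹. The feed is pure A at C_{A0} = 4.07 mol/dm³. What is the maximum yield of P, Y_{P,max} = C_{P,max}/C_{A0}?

Evaluating C_P at τ_opt = ln(k₂/k₁)/(k₂−k₁) gives C_{P,max}/C_{A0} = (k₁/k₂)^[k₂/(k₂−k₁)].
= (0.767/0.0561)^(0.0561/(0.0561−0.767)) = (13.67)^(-0.07891) = 0.8135.

0.814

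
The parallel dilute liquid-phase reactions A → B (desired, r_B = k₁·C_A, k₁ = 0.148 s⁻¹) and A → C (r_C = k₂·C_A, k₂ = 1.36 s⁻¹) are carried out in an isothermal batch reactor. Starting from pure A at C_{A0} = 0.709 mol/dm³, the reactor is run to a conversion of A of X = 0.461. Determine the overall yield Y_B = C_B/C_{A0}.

C_A = C_{A0}(1−X) = 0.3822 mol/dm³.
Both paths are first order in A, so the instantaneous fraction to B is constant: dC_B/d(−C_A) = k₁/(k₁+k₂) = 0.09814.
C_B = 0.09814·(C_{A0}−C_A) = 0.09814×0.3268 = 0.0321 mol/dm³.
Y_B = C_B/C_{A0} = 0.03208/0.709 = 0.0452.

0.0452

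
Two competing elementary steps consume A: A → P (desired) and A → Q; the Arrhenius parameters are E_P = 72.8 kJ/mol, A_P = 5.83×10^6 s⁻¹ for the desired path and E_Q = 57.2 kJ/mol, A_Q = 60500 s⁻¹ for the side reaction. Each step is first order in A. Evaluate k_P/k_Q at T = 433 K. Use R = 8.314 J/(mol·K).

1.26

With equal orders, S_{P/Q} = k_P/k_Q = (A_P/A_Q)·exp[(E_Q−E_P)/(RT)].
(E_Q−E_P)/(RT) = (57.2−72.8)×10³/(8.314×433) = -15600/3600 = -4.333.
k_P/k_Q = (5.83×10^6/60500)·exp(-4.333) = 96.36 × 0.01312 = 1.26.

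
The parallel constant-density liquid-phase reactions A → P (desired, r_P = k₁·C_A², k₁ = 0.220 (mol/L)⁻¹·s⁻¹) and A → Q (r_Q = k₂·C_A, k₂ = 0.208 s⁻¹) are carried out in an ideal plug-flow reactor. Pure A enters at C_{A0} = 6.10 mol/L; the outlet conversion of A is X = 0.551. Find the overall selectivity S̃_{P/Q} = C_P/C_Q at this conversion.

C_A = C_{A0}(1−X) = 2.739 mol/L.
Along a PFR/batch, dC_Q/dC_A = −r_Q/(r_P+r_Q) = −k₂/(k₂+k₁·C_A).
Integrating from C_{A0} to C_A: C_Q = (0.208/0.220)·ln[(0.208+0.220·6.10)/(0.208+0.220·2.74)] = 0.9455·ln(1.550/0.8106) = 0.6129 mol/L.
Then C_P = (C_{A0}−C_A) − C_Q = 3.361 − 0.6129 = 2.748 mol/L.
S̃_{P/Q} = C_P/C_Q = 2.748/0.6129 = 4.48.

4.48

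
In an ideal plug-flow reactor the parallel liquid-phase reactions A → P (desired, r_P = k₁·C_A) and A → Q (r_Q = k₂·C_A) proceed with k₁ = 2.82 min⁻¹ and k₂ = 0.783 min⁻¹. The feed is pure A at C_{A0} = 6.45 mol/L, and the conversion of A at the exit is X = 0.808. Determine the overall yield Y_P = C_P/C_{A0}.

0.632

C_A = C_{A0}(1−X) = 1.238 mol/L.
Both paths are first order in A, so the instantaneous fraction to P is constant: dC_P/d(−C_A) = k₁/(k₁+k₂) = 0.7827.
C_P = 0.7827·(C_{A0}−C_A) = 0.7827×5.212 = 4.08 mol/L.
Y_P = C_P/C_{A0} = 4.079/6.45 = 0.632.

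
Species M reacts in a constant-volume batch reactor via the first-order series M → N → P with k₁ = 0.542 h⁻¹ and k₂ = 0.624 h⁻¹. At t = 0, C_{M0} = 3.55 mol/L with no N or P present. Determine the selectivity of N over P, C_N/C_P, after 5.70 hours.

0.133

For first-order series with pure M initially, C_N(t) = k₁C_{M0}/(k₂−k₁)·(e^(−k₁t) − e^(−k₂t)).
e^(−k₁t) = e^(−0.542×5.70) = e^(−3.089) = 0.04553; e^(−k₂t) = e^(−3.557) = 0.02853.
C_N = 0.542×3.55/(0.624−0.542) × (0.04553−0.02853) = 23.46×0.01700 = 0.3989 mol/L.
C_M = C_{M0}e^(−k₁t) = 0.1616 mol/L, so C_P = C_{M0}−C_M−C_N = 2.989 mol/L; C_N/C_P = 0.133.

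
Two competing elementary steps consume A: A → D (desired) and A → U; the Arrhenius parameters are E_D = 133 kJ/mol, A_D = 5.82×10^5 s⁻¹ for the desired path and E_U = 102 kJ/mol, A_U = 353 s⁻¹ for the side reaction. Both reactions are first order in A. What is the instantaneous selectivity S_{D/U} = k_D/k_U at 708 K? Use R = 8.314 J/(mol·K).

With equal orders, S_{D/U} = k_D/k_U = (A_D/A_U)·exp[(E_U−E_D)/(RT)].
(E_U−E_D)/(RT) = (102−133)×10³/(8.314×708) = -31000/5886 = -5.266.
k_D/k_U = (5.82×10^5/353)·exp(-5.266) = 1649 × 0.005162 = 8.51.

8.51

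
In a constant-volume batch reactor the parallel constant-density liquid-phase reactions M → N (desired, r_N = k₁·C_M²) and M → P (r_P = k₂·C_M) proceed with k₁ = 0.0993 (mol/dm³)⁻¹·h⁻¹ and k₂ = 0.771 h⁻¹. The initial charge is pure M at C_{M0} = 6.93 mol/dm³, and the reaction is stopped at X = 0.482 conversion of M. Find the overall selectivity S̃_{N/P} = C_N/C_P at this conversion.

C_M = C_{M0}(1−X) = 3.590 mol/dm³.
Along a PFR/batch, dC_P/dC_M = −r_P/(r_N+r_P) = −k₂/(k₂+k₁·C_M).
Integrating from C_{M0} to C_M: C_P = (0.771/0.0993)·ln[(0.771+0.0993·6.93)/(0.771+0.0993·3.59)] = 7.764·ln(1.459/1.127) = 2.002 mol/dm³.
Then C_N = (C_{M0}−C_M) − C_P = 3.340 − 2.002 = 1.338 mol/dm³.
S̃_{N/P} = C_N/C_P = 1.338/2.002 = 0.668.

0.668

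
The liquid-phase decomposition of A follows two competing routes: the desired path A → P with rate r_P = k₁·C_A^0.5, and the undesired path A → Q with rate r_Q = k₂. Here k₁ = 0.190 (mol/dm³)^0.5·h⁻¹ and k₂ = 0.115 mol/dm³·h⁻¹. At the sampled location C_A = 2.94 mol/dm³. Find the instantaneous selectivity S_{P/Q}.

S_{P/Q} = r_P/r_Q = (k₁·C_A^0.5)/(k₂) = (k₁/k₂)·C_A^0.5.
= (0.190×2.940^0.5) / (0.115) = 0.3258/0.1150 = 2.83.
Since the desired path is higher order in A, keeping C_A high (PFR or concentrated feed) favours P.

2.83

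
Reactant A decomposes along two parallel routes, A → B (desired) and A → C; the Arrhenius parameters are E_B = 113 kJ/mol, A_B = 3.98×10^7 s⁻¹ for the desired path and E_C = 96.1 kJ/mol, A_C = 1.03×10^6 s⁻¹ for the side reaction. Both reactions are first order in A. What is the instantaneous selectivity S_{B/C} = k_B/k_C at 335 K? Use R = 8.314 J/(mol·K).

Since both paths have the same order in A, the concentration cancels and S_{B/C} = k_B/k_C = (A_B/A_C)·exp[(E_C−E_B)/(RT)].
(E_C−E_B)/(RT) = (96.1−113)×10³/(8.314×335) = -16900/2785 = -6.068.
k_B/k_C = (3.98×10^7/1.03×10^6)·exp(-6.068) = 38.64 × 0.002316 = 0.0895.

0.0895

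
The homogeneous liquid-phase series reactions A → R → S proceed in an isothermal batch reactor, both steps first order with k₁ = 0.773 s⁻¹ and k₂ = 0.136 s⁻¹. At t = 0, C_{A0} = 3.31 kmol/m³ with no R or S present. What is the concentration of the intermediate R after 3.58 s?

The intermediate concentration in a first-order A→B→C sequence is C_R = k₁C_{A0}(e^(−k₁t) − e^(−k₂t))/(k₂−k₁).
e^(−k₁t) = e^(−0.773×3.58) = e^(−2.767) = 0.06283; e^(−k₂t) = e^(−0.4869) = 0.6145.
C_R = 0.773×3.31/(0.136−0.773) × (0.06283−0.6145) = (-4.017)×(-0.5517) = 2.216 kmol/m³.

2.22 kmol/m³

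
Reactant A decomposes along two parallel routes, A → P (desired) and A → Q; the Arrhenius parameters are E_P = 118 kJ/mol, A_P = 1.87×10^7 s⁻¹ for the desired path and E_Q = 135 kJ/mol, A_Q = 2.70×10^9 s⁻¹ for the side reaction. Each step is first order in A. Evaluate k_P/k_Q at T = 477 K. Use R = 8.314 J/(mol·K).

Since both paths have the same order in A, the concentration cancels and S_{P/Q} = k_P/k_Q = (A_P/A_Q)·exp[(E_Q−E_P)/(RT)].
(E_Q−E_P)/(RT) = (135−118)×10³/(8.314×477) = 17000/3966 = 4.287.
k_P/k_Q = (1.87×10^7/2.70×10^9)·exp(4.287) = 0.006926 × 72.72 = 0.504.
Since E_P < E_Q, lowering the temperature improves selectivity toward P.

0.504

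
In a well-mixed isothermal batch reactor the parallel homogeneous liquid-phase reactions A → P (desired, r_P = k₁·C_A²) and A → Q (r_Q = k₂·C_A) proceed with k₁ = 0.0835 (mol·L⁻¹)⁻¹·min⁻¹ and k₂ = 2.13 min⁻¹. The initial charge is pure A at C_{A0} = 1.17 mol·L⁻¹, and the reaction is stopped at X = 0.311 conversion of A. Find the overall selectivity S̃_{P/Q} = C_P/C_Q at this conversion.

C_A = C_{A0}(1−X) = 0.8061 mol·L⁻¹.
Along a PFR/batch, dC_Q/dC_A = −r_Q/(r_P+r_Q) = −k₂/(k₂+k₁·C_A).
Integrating from C_{A0} to C_A: C_Q = (2.13/0.0835)·ln[(2.13+0.0835·1.17)/(2.13+0.0835·0.806)] = 25.51·ln(2.228/2.197) = 0.3503 mol·L⁻¹.
Then C_P = (C_{A0}−C_A) − C_Q = 0.3639 − 0.3503 = 0.01356 mol·L⁻¹.
S̃_{P/Q} = C_P/C_Q = 0.01356/0.3503 = 0.0387.

0.0387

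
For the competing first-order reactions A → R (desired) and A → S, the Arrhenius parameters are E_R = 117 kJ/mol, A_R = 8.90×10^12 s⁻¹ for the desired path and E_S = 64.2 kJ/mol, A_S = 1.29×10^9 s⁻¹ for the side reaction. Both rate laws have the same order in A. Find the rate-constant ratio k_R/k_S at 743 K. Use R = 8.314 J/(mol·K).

1.34

Since both paths have the same order in A, the concentration cancels and S_{R/S} = k_R/k_S = (A_R/A_S)·exp[(E_S−E_R)/(RT)].
(E_S−E_R)/(RT) = (64.2−117)×10³/(8.314×743) = -52800/6177 = -8.547.
k_R/k_S = (8.90×10^12/1.29×10^9)·exp(-8.547) = 6899 × 1.940×10^-4 = 1.34.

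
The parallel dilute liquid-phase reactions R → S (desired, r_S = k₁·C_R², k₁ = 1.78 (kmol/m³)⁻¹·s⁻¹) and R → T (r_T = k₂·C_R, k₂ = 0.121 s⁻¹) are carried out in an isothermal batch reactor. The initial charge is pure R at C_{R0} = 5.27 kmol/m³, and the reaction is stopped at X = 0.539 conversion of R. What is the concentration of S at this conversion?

C_R = C_{R0}(1−X) = 2.429 kmol/m³.
Along a PFR/batch, dC_T/dC_R = −r_T/(r_S+r_T) = −k₂/(k₂+k₁·C_R).
Integrating from C_{R0} to C_R: C_T = (0.121/1.78)·ln[(0.121+1.78·5.27)/(0.121+1.78·2.43)] = 0.06798·ln(9.502/4.445) = 0.05163 kmol/m³.
Then C_S = (C_{R0}−C_R) − C_T = 2.841 − 0.05163 = 2.789 kmol/m³.

2.79 kmol/m³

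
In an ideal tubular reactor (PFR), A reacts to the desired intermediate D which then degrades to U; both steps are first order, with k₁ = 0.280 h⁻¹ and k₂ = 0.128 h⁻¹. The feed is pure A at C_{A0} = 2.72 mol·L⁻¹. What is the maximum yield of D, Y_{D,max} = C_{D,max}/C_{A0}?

Evaluating C_D at τ_opt = ln(k₂/k₁)/(k₂−k₁) gives C_{D,max}/C_{A0} = (k₁/k₂)^[k₂/(k₂−k₁)].
= (0.280/0.128)^(0.128/(0.128−0.280)) = (2.188)^(-0.8421) = 0.5173.

0.517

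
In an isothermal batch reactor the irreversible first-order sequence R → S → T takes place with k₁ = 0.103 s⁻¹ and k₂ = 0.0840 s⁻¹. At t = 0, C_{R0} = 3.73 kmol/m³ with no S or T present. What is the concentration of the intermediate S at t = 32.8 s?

For first-order series with pure R initially, C_S(t) = k₁C_{R0}/(k₂−k₁)·(e^(−k₁t) − e^(−k₂t)).
e^(−k₁t) = e^(−0.103×32.8) = e^(−3.378) = 0.03410; e^(−k₂t) = e^(−2.755) = 0.06360.
C_S = 0.103×3.73/(0.0840−0.103) × (0.03410−0.06360) = (-20.22)×(-0.02949) = 0.5964 kmol/m³.

0.596 kmol/m³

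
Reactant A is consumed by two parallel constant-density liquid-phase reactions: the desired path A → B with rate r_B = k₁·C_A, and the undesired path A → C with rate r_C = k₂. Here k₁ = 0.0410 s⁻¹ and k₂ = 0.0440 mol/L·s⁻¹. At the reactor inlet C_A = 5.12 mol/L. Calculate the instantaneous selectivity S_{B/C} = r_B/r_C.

S_{B/C} = r_B/r_C = (k₁·C_A)/(k₂) = (k₁/k₂)·C_A.
= (0.0410×5.120) / (0.0440) = 0.2099/0.04400 = 4.77.
Since the desired path is higher order in A, keeping C_A high (PFR or concentrated feed) favours B.

4.77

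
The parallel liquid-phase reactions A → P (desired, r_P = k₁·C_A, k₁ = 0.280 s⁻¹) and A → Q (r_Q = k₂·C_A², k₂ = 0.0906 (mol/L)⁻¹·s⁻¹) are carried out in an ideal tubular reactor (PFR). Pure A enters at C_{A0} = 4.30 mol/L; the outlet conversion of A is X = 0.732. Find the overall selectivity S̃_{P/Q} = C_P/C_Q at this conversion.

C_A = C_{A0}(1−X) = 1.152 mol/L.
Along a PFR/batch, dC_P/dC_A = −r_P/(r_P+r_Q) = −k₁/(k₁+k₂·C_A).
Integrating from C_{A0} to C_A: C_P = (0.280/0.0906)·ln[(0.280+0.0906·4.30)/(0.280+0.0906·1.15)] = 3.091·ln(0.6696/0.3844) = 1.715 mol/L.
C_Q = (C_{A0}−C_A)−C_P = 1.433 mol/L; S̃_{P/Q} = 1.715/1.433 = 1.20.

1.20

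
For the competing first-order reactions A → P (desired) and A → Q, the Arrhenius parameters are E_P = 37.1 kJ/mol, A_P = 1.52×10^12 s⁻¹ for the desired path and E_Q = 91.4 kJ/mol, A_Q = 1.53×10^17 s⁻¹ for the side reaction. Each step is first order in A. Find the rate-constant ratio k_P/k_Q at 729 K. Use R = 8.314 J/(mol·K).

0.0773

k_P/k_Q = (A_P/A_Q)·exp[−(E_P−E_Q)/(RT)] = (A_P/A_Q)·exp[(E_Q−E_P)/(RT)].
(E_Q−E_P)/(RT) = (91.4−37.1)×10³/(8.314×729) = 54300/6061 = 8.959.
k_P/k_Q = (1.52×10^12/1.53×10^17)·exp(8.959) = 9.935×10^-6 × 7778 = 0.0773.
Since E_P < E_Q, lowering the temperature improves selectivity toward P.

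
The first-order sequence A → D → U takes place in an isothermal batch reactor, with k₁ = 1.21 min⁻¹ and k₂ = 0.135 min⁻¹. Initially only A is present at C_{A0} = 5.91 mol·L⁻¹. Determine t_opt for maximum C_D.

Setting dC_D/dt = 0 gives t_opt = ln(k₂/k₁)/(k₂−k₁).
= ln(0.135/1.21)/(0.135−1.21) = ln(0.1116)/-1.075 = -2.193/-1.075 = 2.04 min.

2.04 min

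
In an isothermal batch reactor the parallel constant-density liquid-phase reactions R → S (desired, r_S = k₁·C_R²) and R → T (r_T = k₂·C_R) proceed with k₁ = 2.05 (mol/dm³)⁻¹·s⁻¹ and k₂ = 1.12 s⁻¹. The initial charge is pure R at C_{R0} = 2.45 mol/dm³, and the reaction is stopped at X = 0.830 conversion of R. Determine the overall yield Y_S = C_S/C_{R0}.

0.577

C_R = C_{R0}(1−X) = 0.4165 mol/dm³.
Along a PFR/batch, dC_T/dC_R = −r_T/(r_S+r_T) = −k₂/(k₂+k₁·C_R).
Integrating from C_{R0} to C_R: C_T = (1.12/2.05)·ln[(1.12+2.05·2.45)/(1.12+2.05·0.417)] = 0.5463·ln(6.143/1.974) = 0.6202 mol/dm³.
Then C_S = (C_{R0}−C_R) − C_T = 2.034 − 0.6202 = 1.413 mol/dm³.
Y_S = C_S/C_{R0} = 1.413/2.45 = 0.577.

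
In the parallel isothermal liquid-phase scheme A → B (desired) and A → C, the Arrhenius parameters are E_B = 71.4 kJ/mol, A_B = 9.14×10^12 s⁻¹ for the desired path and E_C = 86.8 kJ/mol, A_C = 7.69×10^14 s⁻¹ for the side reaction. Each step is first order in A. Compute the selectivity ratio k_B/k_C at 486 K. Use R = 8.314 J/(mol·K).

Since both paths have the same order in A, the concentration cancels and S_{B/C} = k_B/k_C = (A_B/A_C)·exp[(E_C−E_B)/(RT)].
(E_C−E_B)/(RT) = (86.8−71.4)×10³/(8.314×486) = 15400/4041 = 3.811.
k_B/k_C = (9.14×10^12/7.69×10^14)·exp(3.811) = 0.01189 × 45.21 = 0.537.

0.537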